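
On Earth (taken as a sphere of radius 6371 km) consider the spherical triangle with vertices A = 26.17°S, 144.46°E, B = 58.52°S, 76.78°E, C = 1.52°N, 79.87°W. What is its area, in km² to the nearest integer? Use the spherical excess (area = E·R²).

80783156 km²

Side lengths (central angles): a = 2.0966, b = 2.2830, c = 0.9835 rad; semiperimeter s = 2.6815.
By l'Huilier's theorem, tan(E/4) = √[tan(s/2) tan((s−a)/2) tan((s−b)/2) tan((s−c)/2)], giving spherical excess E = 1.9902 rad.
Area = E·R² = 1.9902 × (6371)² ≈ 80783156 km².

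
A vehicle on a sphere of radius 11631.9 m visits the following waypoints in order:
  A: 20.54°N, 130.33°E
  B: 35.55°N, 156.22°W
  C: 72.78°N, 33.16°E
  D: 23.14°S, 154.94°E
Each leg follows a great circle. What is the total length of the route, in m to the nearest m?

52342 m

Leg A→B: central angle 1.1362 rad, distance 13216.5 m.
Leg B→C: central angle 1.2475 rad, distance 14510.6 m.
Leg C→D: central angle 2.1162 rad, distance 24615.0 m.
Total: 13216.5 + 14510.6 + 24615.0 ≈ 52342 m.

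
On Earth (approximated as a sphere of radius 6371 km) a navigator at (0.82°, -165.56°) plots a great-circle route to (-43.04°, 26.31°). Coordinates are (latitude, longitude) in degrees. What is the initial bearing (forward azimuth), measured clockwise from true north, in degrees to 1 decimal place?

Δλ = -168.130° = -2.9344 rad.
y = sin Δλ · cos φ₂ = (-0.2057)(0.7309) = -0.1503
x = cos φ₁ sin φ₂ − sin φ₁ cos φ₂ cos Δλ = (0.9999)(-0.6825) − (0.0143)(0.7309)(-0.9786) = -0.6722
θ = atan2(y, x) = -167.39°; adding 360° gives 192.6°.

192.6°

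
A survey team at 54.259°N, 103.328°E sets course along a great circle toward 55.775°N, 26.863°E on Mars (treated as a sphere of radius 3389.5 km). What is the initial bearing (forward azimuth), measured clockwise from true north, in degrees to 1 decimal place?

Δλ = -76.465° = -1.3346 rad.
y = sin Δλ · cos φ₂ = (-0.9722)(0.5624) = -0.5468
x = cos φ₁ sin φ₂ − sin φ₁ cos φ₂ cos Δλ = (0.5841)(0.8268) − (0.8117)(0.5624)(0.2340) = 0.3761
θ = atan2(y, x) = -55.48°; adding 360° gives 304.5°.

304.5°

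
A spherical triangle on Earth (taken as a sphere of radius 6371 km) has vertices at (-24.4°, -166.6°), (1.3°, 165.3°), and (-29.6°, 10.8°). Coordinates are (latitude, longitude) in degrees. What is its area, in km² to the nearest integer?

59018493 km²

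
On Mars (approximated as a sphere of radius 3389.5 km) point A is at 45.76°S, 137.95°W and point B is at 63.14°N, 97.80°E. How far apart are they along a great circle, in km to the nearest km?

8562 km

Let φ₁ = -0.7987 rad, φ₂ = 1.1020 rad, and Δλ = -2.1686 rad.
cos c = sin φ₁ sin φ₂ + cos φ₁ cos φ₂ cos Δλ = (-0.7164)(0.8921) + (0.6977)(0.4518)(-0.5628) = -0.81653,
so c = arccos(-0.81653) = 2.52618 rad.
Distance = R·c = 3389.5 × 2.5262 ≈ 8562 km.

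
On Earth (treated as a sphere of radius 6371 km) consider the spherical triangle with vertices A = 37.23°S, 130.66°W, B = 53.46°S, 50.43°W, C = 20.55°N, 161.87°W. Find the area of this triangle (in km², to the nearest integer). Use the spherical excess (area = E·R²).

Side lengths (central angles): a = 2.0781, b = 1.1315, c = 0.9685 rad; semiperimeter s = 2.0891.
By l'Huilier's theorem, tan(E/4) = √[tan(s/2) tan((s−a)/2) tan((s−b)/2) tan((s−c)/2)], giving spherical excess E = 0.2216 rad.
Area = E·R² = 0.2216 × (6371)² ≈ 8994899 km².

8994899 km²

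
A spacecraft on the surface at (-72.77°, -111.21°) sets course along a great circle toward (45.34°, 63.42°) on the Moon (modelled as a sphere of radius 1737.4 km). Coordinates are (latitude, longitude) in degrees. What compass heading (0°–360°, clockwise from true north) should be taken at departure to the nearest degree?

172°

Δλ = 174.630° = 3.0479 rad.
y = sin Δλ · cos φ₂ = (0.0936)(0.7029) = 0.0658
x = cos φ₁ sin φ₂ − sin φ₁ cos φ₂ cos Δλ = (0.2962)(0.7113) − (-0.9551)(0.7029)(-0.9956) = -0.4577
θ = atan2(y, x) = 171.82°, so the bearing is 172°.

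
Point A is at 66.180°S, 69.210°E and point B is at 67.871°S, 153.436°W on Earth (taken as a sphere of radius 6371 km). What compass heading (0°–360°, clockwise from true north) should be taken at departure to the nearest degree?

158°

With φ₁ = -1.1551, φ₂ = -1.1846, Δλ = 2.3973 rad, the forward-azimuth formula gives
θ = atan2( sin Δλ cos φ₂ , cos φ₁ sin φ₂ − sin φ₁ cos φ₂ cos Δλ ) = atan2(0.2552, -0.6276) = 157.87°.
So the initial bearing is 158°.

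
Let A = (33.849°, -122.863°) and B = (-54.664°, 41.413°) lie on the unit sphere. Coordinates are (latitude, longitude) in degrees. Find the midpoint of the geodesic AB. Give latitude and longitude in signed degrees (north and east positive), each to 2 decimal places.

Central angle δ = 2.7307 rad. Interpolating on the sphere with fraction f = 0.5:
P = [sin((1−f)δ)·A + sin(fδ)·B] / sin δ = 2.4508·A + 2.4508·B in Cartesian coordinates,
giving P = (-0.0414, -0.7721, -0.6342), i.e. latitude -39.36°, longitude -93.07°.

-39.36°, -93.07°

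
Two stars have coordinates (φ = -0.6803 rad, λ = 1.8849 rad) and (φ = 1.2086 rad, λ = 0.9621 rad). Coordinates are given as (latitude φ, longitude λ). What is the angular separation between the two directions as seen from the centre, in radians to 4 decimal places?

With latitudes φ₁ = -38.978°, φ₂ = 69.248° and longitude difference Δλ = -52.873°:
Haversine: a = sin²(Δφ/2) + cos φ₁ cos φ₂ sin²(Δλ/2) = 0.6564 + (0.7774)(0.3543)(0.1982) = 0.71098.
Central angle c = 2·arcsin(√a) = 2.00640 rad.
So the angular separation is 2.0064 rad.

2.0064 rad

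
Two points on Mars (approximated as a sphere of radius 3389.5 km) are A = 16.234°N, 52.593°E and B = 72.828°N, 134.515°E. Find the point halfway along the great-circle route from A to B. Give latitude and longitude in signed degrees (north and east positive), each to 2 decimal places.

49.81°, 68.86°

The central angle between A and B is δ = 1.2588 rad.
With f = 0.5, the slerp weights are sin((1−f)δ)/sin δ = 0.6185 and sin(fδ)/sin δ = 0.6185.
Weighted sum of the unit vectors: (0.6185)·(0.5833,0.7627,0.2796) + (0.6185)·(-0.2070,0.2105,0.9554) = (0.2327, 0.6019, 0.7639).
Converting back: φ = atan2(z, √(x²+y²)) = 49.81°, λ = atan2(y, x) = 68.86°.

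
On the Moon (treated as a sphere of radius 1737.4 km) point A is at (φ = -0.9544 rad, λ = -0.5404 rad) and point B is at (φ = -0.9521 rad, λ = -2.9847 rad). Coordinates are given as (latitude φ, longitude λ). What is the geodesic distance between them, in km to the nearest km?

In radians: φ₁ = -0.9544, φ₂ = -0.9521, Δλ = -140.048° = -2.4443 rad.
cos c = sin φ₁ sin φ₂ + cos φ₁ cos φ₂ cos Δλ = (-0.8160)(-0.8146) + (0.5781)(0.5800)(-0.7666) = 0.40769,
so c = arccos(0.40769) = 1.15087 rad.
Distance = R·c = 1737.4 × 1.1509 ≈ 2000 km.

2000 km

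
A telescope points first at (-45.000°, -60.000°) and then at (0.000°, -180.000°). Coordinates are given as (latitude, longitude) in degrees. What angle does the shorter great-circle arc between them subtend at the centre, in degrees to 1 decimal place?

110.7°

With latitudes φ₁ = -45.000°, φ₂ = 0.000° and longitude difference Δλ = -120.000°:
cos c = sin φ₁ sin φ₂ + cos φ₁ cos φ₂ cos Δλ = (-0.7071)(0.0000) + (0.7071)(1.0000)(-0.5000) = -0.35355,
so c = arccos(-0.35355) = 1.93216 rad.
So the angular separation is 110.7°.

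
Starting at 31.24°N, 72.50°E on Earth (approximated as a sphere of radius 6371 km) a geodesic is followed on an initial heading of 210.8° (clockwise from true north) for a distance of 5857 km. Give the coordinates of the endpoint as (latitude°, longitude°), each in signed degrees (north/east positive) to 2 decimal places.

-15.64°, 47.49°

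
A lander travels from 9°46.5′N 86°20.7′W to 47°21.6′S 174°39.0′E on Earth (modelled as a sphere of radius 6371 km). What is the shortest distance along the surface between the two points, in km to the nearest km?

In radians: φ₁ = 0.1706, φ₂ = -0.8266, Δλ = -99.005° = -1.7280 rad.
Haversine: a = sin²(Δφ/2) + cos φ₁ cos φ₂ sin²(Δλ/2) = 0.2287 + (0.9855)(0.6774)(0.5783) = 0.61469.
Central angle c = 2·arcsin(√a) = 1.80224 rad.
Distance = R·c = 6371 × 1.8022 ≈ 11482 km.

11482 km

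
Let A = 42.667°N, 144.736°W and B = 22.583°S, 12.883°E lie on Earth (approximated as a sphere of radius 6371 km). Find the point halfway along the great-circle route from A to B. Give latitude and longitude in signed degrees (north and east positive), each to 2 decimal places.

The central angle between A and B is δ = 2.6639 rad.
With f = 0.5, the slerp weights are sin((1−f)δ)/sin δ = 2.1133 and sin(fδ)/sin δ = 2.1133.
Weighted sum of the unit vectors: (2.1133)·(-0.6004,-0.4245,0.6777) + (2.1133)·(0.9001,0.2059,-0.3840) = (0.6334, -0.4621, 0.6207).
Converting back: φ = atan2(z, √(x²+y²)) = 38.37°, λ = atan2(y, x) = -36.11°.

38.37°, -36.11°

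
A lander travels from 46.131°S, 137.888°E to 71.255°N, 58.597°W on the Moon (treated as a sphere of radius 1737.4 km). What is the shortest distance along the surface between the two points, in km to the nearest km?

4660 km

In radians: φ₁ = -0.8051, φ₂ = 1.2436, Δλ = 163.515° = 2.8539 rad.
cos c = sin φ₁ sin φ₂ + cos φ₁ cos φ₂ cos Δλ = (-0.7209)(0.9470) + (0.6930)(0.3214)(-0.9589) = -0.89624,
so c = arccos(-0.89624) = 2.68201 rad.
Distance = R·c = 1737.4 × 2.6820 ≈ 4660 km.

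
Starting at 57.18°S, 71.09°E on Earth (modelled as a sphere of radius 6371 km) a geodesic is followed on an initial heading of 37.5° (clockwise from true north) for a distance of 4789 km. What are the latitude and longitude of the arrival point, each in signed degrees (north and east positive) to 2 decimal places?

-18.68°, 97.12°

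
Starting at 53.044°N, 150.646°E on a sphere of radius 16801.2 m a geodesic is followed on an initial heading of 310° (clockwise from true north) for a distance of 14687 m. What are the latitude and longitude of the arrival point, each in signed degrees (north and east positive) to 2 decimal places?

54.01°, 59.84°

Angular distance δ = d/R = 14687/16801.2 = 0.87416 rad; initial bearing θ = 5.4105 rad.
sin φ₂ = sin φ₁ cos δ + cos φ₁ sin δ cos θ = (0.7991)(0.6416) + (0.6012)(0.7670)(0.6428) = 0.8091, so φ₂ = 54.01°.
Δλ = atan2(sin θ sin δ cos φ₁, cos δ − sin φ₁ sin φ₂) = atan2(-0.3532, -0.0049) = -90.801°.
λ₂ = 150.646° − 90.801° = 59.84°.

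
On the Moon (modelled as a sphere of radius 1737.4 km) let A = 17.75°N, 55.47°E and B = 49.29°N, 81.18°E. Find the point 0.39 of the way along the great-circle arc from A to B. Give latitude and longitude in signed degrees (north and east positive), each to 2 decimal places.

The central angle between A and B is δ = 0.6587 rad.
With f = 0.39, the slerp weights are sin((1−f)δ)/sin δ = 0.6389 and sin(fδ)/sin δ = 0.4151.
Weighted sum of the unit vectors: (0.6389)·(0.5399,0.7846,0.3049) + (0.4151)·(0.1000,0.6445,0.7580) = (0.3864, 0.7689, 0.5094).
Converting back: φ = atan2(z, √(x²+y²)) = 30.63°, λ = atan2(y, x) = 63.31°.

30.63°, 63.31°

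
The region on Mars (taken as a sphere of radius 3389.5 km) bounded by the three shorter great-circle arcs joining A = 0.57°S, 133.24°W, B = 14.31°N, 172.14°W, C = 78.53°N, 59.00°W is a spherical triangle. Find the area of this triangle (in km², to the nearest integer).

7300536 km²

Side lengths (central angles): a = 1.4035, b = 1.5265, c = 0.7203 rad; semiperimeter s = 1.8252.
By l'Huilier's theorem, tan(E/4) = √[tan(s/2) tan((s−a)/2) tan((s−b)/2) tan((s−c)/2)], giving spherical excess E = 0.6355 rad.
Area = E·R² = 0.6355 × (3389.5)² ≈ 7300536 km².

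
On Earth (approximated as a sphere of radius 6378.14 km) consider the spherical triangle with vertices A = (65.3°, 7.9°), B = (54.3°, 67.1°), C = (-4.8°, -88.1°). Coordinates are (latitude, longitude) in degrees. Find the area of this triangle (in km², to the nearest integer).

Side lengths (central angles): a = 2.2091, b = 1.6906, c = 0.5303 rad; semiperimeter s = 2.2150.
By l'Huilier's theorem, tan(E/4) = √[tan(s/2) tan((s−a)/2) tan((s−b)/2) tan((s−c)/2)], giving spherical excess E = 0.1690 rad.
Area = E·R² = 0.1690 × (6378.14)² ≈ 6875353 km².

6875353 km²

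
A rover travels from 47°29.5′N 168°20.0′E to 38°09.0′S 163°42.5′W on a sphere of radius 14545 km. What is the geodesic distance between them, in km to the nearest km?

In radians: φ₁ = 0.8289, φ₂ = -0.6658, Δλ = 27.958° = 0.4880 rad.
Haversine: a = sin²(Δφ/2) + cos φ₁ cos φ₂ sin²(Δλ/2) = 0.4620 + (0.6757)(0.7864)(0.0584) = 0.49301.
Central angle c = 2·arcsin(√a) = 1.55682 rad.
Distance = R·c = 14545 × 1.5568 ≈ 22644 km.

22644 km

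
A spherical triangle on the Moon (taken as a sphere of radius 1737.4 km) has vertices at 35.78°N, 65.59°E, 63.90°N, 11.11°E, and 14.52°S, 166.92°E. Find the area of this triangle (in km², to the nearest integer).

Side lengths (central angles): a = 2.2315, b = 1.8764, c = 0.7489 rad; semiperimeter s = 2.4284.
By l'Huilier's theorem, tan(E/4) = √[tan(s/2) tan((s−a)/2) tan((s−b)/2) tan((s−c)/2)], giving spherical excess E = 1.1268 rad.
Area = E·R² = 1.1268 × (1737.4)² ≈ 3401329 km².

3401329 km²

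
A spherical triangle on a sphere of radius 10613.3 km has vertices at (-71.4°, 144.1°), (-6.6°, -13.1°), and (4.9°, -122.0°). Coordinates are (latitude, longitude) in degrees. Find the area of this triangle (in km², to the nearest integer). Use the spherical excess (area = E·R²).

264249406 km²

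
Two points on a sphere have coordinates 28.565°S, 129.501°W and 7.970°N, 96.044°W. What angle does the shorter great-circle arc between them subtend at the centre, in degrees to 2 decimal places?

Let φ₁ = -0.4986 rad, φ₂ = 0.1391 rad, and Δλ = 0.5839 rad.
Haversine: a = sin²(Δφ/2) + cos φ₁ cos φ₂ sin²(Δλ/2) = 0.0983 + (0.8783)(0.9903)(0.0829) = 0.17032.
Central angle c = 2·arcsin(√a) = 0.85082 rad.
So the angular separation is 48.75°.

48.75°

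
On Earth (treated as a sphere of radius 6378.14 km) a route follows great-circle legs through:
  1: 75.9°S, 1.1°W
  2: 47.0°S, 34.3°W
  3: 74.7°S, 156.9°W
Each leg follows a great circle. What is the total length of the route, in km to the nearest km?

Leg 1→2: central angle 0.5579 rad, distance 3558.7 km.
Leg 2→3: central angle 0.9167 rad, distance 5846.6 km.
Total: 3558.7 + 5846.6 ≈ 9405 km.

9405 km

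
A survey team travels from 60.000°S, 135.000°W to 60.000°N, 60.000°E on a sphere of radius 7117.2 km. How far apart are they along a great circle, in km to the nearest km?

21430 km

Let φ₁ = -1.0472 rad, φ₂ = 1.0472 rad, and Δλ = -2.8798 rad.
Haversine: a = sin²(Δφ/2) + cos φ₁ cos φ₂ sin²(Δλ/2) = 0.7500 + (0.5000)(0.5000)(0.9830) = 0.99574.
Central angle c = 2·arcsin(√a) = 3.01097 rad.
Distance = R·c = 7117.2 × 3.0110 ≈ 21430 km.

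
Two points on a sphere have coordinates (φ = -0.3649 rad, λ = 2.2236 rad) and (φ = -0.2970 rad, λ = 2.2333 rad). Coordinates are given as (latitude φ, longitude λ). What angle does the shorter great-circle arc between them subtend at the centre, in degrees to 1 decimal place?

With latitudes φ₁ = -20.907°, φ₂ = -17.017° and longitude difference Δλ = 0.556°:
cos c = sin φ₁ sin φ₂ + cos φ₁ cos φ₂ cos Δλ = (-0.3569)(-0.2927) + (0.9342)(0.9562)(1.0000) = 0.99765,
so c = arccos(0.99765) = 0.06852 rad.
So the angular separation is 3.9°.

3.9°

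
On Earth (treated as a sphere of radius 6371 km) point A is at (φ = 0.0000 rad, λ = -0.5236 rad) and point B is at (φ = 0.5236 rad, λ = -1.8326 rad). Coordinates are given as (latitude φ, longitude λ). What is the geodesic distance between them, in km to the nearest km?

With latitudes φ₁ = 0.000°, φ₂ = 30.000° and longitude difference Δλ = -75.000°:
cos c = sin φ₁ sin φ₂ + cos φ₁ cos φ₂ cos Δλ = (0.0000)(0.5000) + (1.0000)(0.8660)(0.2588) = 0.22414,
so c = arccos(0.22414) = 1.34473 rad.
Distance = R·c = 6371 × 1.3447 ≈ 8567 km.

8567 km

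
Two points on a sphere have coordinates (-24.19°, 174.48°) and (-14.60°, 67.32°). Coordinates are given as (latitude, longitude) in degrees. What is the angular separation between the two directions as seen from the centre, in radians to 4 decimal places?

Let φ₁ = -0.4222 rad, φ₂ = -0.2548 rad, and Δλ = -1.8703 rad.
Haversine: a = sin²(Δφ/2) + cos φ₁ cos φ₂ sin²(Δλ/2) = 0.0070 + (0.9122)(0.9677)(0.6475) = 0.57858.
Central angle c = 2·arcsin(√a) = 1.72861 rad.
So the angular separation is 1.7286 rad.

1.7286 rad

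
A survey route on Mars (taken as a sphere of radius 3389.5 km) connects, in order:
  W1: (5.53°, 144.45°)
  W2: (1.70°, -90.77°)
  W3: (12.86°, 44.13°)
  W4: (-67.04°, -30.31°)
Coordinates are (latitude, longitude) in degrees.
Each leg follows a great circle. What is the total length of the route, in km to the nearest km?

20896 km

Leg W1→W2: central angle 2.1708 rad, distance 7358.0 km.
Leg W2→W3: central angle 2.3203 rad, distance 7864.6 km.
Leg W3→W4: central angle 1.6739 rad, distance 5673.7 km.
Total: 7358.0 + 7864.6 + 5673.7 ≈ 20896 km.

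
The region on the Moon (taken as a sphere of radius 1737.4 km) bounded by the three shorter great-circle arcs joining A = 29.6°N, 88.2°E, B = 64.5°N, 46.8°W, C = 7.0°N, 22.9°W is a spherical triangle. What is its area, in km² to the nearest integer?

3012197 km²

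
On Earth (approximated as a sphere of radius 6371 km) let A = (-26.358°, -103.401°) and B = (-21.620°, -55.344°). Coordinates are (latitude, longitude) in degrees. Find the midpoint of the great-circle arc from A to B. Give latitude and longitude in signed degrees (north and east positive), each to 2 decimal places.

-25.98°, -78.90°

Central angle δ = 0.7665 rad. Interpolating on the sphere with fraction f = 0.5:
P = [sin((1−f)δ)·A + sin(fδ)·B] / sin δ = 0.5391·A + 0.5391·B in Cartesian coordinates,
giving P = (0.1730, -0.8822, -0.4380), i.e. latitude -25.98°, longitude -78.90°.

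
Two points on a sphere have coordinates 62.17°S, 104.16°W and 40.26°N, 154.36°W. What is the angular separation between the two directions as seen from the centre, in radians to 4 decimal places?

1.9214 rad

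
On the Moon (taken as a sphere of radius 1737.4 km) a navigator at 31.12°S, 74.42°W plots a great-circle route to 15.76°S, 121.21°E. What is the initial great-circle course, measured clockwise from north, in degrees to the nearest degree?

200°

Δλ = -164.370° = -2.8688 rad.
y = sin Δλ · cos φ₂ = (-0.2694)(0.9624) = -0.2593
x = cos φ₁ sin φ₂ − sin φ₁ cos φ₂ cos Δλ = (0.8561)(-0.2716) − (-0.5168)(0.9624)(-0.9630) = -0.7115
θ = atan2(y, x) = -159.98°; adding 360° gives 200°.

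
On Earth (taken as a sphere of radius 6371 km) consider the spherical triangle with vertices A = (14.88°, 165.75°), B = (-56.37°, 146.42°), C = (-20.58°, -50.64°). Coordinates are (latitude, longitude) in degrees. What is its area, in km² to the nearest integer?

90410546 km²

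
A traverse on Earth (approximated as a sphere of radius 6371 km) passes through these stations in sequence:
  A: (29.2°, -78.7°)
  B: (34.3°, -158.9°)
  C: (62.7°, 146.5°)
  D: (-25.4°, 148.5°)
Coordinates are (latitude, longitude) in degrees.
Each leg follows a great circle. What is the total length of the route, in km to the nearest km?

Leg A→B: central angle 1.1618 rad, distance 7402.0 km.
Leg B→C: central angle 0.7666 rad, distance 4884.3 km.
Leg C→D: central angle 1.5379 rad, distance 9797.9 km.
Total: 7402.0 + 4884.3 + 9797.9 ≈ 22084 km.

22084 km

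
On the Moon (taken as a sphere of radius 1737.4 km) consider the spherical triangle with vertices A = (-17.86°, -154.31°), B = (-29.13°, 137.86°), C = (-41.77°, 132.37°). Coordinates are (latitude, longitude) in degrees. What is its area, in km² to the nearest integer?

425962 km²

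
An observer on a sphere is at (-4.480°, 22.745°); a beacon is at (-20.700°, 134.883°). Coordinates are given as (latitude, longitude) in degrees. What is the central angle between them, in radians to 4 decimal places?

1.9006 rad

In radians: φ₁ = -0.0782, φ₂ = -0.3613, Δλ = 112.138° = 1.9572 rad.
cos c = sin φ₁ sin φ₂ + cos φ₁ cos φ₂ cos Δλ = (-0.0781)(-0.3535) + (0.9969)(0.9354)(-0.3768) = -0.32382,
so c = arccos(-0.32382) = 1.90056 rad.
So the angular separation is 1.9006 rad.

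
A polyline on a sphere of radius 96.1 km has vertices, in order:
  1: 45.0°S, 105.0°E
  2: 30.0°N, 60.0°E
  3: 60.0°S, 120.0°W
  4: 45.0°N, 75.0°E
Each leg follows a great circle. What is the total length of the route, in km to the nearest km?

Leg 1→2: central angle 1.4913 rad, distance 143.3 km.
Leg 2→3: central angle 2.6180 rad, distance 251.6 km.
Leg 3→4: central angle 2.8367 rad, distance 272.6 km.
Total: 143.3 + 251.6 + 272.6 ≈ 668 km.

668 km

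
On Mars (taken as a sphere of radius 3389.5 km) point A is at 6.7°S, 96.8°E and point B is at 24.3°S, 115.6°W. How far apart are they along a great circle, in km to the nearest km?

With latitudes φ₁ = -6.700°, φ₂ = -24.300° and longitude difference Δλ = 147.600°:
cos c = sin φ₁ sin φ₂ + cos φ₁ cos φ₂ cos Δλ = (-0.1167)(-0.4115) + (0.9932)(0.9114)(-0.8443) = -0.71626,
so c = arccos(-0.71626) = 2.36922 rad.
Distance = R·c = 3389.5 × 2.3692 ≈ 8030 km.

8030 km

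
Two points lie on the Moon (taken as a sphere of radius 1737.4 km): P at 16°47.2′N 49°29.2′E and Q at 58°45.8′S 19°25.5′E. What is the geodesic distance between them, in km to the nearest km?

2410 km

With latitudes φ₁ = 16.787°, φ₂ = -58.763° and longitude difference Δλ = -30.062°:
cos c = sin φ₁ sin φ₂ + cos φ₁ cos φ₂ cos Δλ = (0.2888)(-0.8550) + (0.9574)(0.5186)(0.8655) = 0.18275,
so c = arccos(0.18275) = 1.38701 rad.
Distance = R·c = 1737.4 × 1.3870 ≈ 2410 km.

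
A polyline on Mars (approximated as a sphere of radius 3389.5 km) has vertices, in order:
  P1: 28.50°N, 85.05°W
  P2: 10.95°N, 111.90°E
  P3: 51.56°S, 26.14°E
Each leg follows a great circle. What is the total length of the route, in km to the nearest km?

13797 km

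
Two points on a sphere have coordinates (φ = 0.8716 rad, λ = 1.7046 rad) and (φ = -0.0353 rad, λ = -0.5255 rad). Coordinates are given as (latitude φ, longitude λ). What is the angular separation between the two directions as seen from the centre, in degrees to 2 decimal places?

114.90°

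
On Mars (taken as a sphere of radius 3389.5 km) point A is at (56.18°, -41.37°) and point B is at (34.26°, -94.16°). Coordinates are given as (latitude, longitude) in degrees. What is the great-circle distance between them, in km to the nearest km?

2471 km

With latitudes φ₁ = 56.180°, φ₂ = 34.260° and longitude difference Δλ = -52.790°:
cos c = sin φ₁ sin φ₂ + cos φ₁ cos φ₂ cos Δλ = (0.8308)(0.5629) + (0.5566)(0.8265)(0.6047) = 0.74588,
so c = arccos(0.74588) = 0.72894 rad.
Distance = R·c = 3389.5 × 0.7289 ≈ 2471 km.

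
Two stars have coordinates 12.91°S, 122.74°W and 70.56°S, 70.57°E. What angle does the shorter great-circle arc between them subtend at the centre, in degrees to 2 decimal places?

96.03°

Let φ₁ = -0.2253 rad, φ₂ = -1.2315 rad, and Δλ = -2.9093 rad.
cos c = sin φ₁ sin φ₂ + cos φ₁ cos φ₂ cos Δλ = (-0.2234)(-0.9430) + (0.9747)(0.3328)(-0.9731) = -0.10501,
so c = arccos(-0.10501) = 1.67600 rad.
So the angular separation is 96.03°.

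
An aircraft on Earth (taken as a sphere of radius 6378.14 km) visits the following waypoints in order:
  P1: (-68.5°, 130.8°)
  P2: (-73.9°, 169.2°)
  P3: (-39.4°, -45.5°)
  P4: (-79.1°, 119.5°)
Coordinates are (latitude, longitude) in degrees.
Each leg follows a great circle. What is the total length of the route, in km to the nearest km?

Leg P1→P2: central angle 0.2304 rad, distance 1469.5 km.
Leg P2→P3: central angle 1.1222 rad, distance 7157.9 km.
Leg P3→P4: central angle 1.0677 rad, distance 6810.0 km.
Total: 1469.5 + 7157.9 + 6810.0 ≈ 15437 km.

15437 km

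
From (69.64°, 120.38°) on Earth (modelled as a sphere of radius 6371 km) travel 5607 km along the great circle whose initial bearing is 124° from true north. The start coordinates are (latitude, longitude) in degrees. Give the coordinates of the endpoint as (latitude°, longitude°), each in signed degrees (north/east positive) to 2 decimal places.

26.57°, 165.98°

Angular distance δ = d/R = 5607/6371 = 0.88008 rad; initial bearing θ = 2.1642 rad.
sin φ₂ = sin φ₁ cos δ + cos φ₁ sin δ cos θ = (0.9375)(0.6371) + (0.3479)(0.7708)(-0.5592) = 0.4473, so φ₂ = 26.57°.
Δλ = atan2(sin θ sin δ cos φ₁, cos δ − sin φ₁ sin φ₂) = atan2(0.2223, 0.2177) = 45.601°.
λ₂ = 120.380° + 45.601° = 165.98°.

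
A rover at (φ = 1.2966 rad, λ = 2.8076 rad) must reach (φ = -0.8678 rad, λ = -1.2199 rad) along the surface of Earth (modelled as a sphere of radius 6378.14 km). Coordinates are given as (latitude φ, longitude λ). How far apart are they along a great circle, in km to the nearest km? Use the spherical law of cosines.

16441 km

With latitudes φ₁ = 74.290°, φ₂ = -49.721° and longitude difference Δλ = 129.241°:
cos c = sin φ₁ sin φ₂ + cos φ₁ cos φ₂ cos Δλ = (0.9626)(-0.7629) + (0.2708)(0.6465)(-0.6326) = -0.84515,
so c = arccos(-0.84515) = 2.57764 rad.
Distance = R·c = 6378.14 × 2.5776 ≈ 16441 km.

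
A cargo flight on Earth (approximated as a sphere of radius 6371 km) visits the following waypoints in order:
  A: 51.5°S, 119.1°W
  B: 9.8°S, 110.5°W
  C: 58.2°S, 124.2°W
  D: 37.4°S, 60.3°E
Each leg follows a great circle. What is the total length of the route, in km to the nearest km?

19586 km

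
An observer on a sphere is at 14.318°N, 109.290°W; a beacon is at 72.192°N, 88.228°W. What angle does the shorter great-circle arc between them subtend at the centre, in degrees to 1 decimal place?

Let φ₁ = 0.2499 rad, φ₂ = 1.2600 rad, and Δλ = 0.3676 rad.
cos c = sin φ₁ sin φ₂ + cos φ₁ cos φ₂ cos Δλ = (0.2473)(0.9521) + (0.9689)(0.3058)(0.9332) = 0.51199,
so c = arccos(0.51199) = 1.03330 rad.
So the angular separation is 59.2°.

59.2°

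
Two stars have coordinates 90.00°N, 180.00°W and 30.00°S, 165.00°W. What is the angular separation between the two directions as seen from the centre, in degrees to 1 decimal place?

120.0°

With latitudes φ₁ = 90.000°, φ₂ = -30.000° and longitude difference Δλ = 15.000°:
Haversine: a = sin²(Δφ/2) + cos φ₁ cos φ₂ sin²(Δλ/2) = 0.7500 + (0.0000)(0.8660)(0.0170) = 0.75000.
Central angle c = 2·arcsin(√a) = 2.09440 rad.
So the angular separation is 120.0°.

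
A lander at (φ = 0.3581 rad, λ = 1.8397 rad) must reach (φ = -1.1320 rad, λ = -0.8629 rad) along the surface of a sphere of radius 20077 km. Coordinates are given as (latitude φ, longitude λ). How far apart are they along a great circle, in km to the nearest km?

Let φ₁ = 0.3581 rad, φ₂ = -1.1320 rad, and Δλ = -2.7026 rad.
cos c = sin φ₁ sin φ₂ + cos φ₁ cos φ₂ cos Δλ = (0.3505)(-0.9053) + (0.9366)(0.4249)(-0.9052) = -0.67746,
so c = arccos(-0.67746) = 2.31510 rad.
Distance = R·c = 20077 × 2.3151 ≈ 46480 km.

46480 km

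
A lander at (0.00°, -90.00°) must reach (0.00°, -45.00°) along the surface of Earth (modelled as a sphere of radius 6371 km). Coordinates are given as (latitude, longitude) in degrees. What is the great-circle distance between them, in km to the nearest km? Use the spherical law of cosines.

5004 km

With latitudes φ₁ = 0.000°, φ₂ = 0.000° and longitude difference Δλ = 45.000°:
cos c = sin φ₁ sin φ₂ + cos φ₁ cos φ₂ cos Δλ = (0.0000)(0.0000) + (1.0000)(1.0000)(0.7071) = 0.70711,
so c = arccos(0.70711) = 0.78540 rad.
Distance = R·c = 6371 × 0.7854 ≈ 5004 km.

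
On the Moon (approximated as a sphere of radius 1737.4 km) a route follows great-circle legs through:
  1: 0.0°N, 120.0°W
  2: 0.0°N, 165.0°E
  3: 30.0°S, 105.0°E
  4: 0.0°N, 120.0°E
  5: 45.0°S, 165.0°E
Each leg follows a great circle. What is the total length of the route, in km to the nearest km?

7052 km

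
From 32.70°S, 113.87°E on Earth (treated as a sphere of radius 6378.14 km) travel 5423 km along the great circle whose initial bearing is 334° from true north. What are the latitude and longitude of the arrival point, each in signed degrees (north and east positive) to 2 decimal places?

Angular distance δ = d/R = 5423/6378.14 = 0.85025 rad; initial bearing θ = 5.8294 rad.
sin φ₂ = sin φ₁ cos δ + cos φ₁ sin δ cos θ = (-0.5402)(0.6598) + (0.8415)(0.7514)(0.8988) = 0.2119, so φ₂ = 12.23°.
Δλ = atan2(sin θ sin δ cos φ₁, cos δ − sin φ₁ sin φ₂) = atan2(-0.2772, 0.7743) = -19.698°.
λ₂ = 113.870° − 19.698° = 94.17°.

12.23°, 94.17°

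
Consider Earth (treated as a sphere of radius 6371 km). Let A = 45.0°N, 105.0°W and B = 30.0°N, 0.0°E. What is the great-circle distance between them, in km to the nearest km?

8757 km

In radians: φ₁ = 0.7854, φ₂ = 0.5236, Δλ = 105.000° = 1.8326 rad.
cos c = sin φ₁ sin φ₂ + cos φ₁ cos φ₂ cos Δλ = (0.7071)(0.5000) + (0.7071)(0.8660)(-0.2588) = 0.19506,
so c = arccos(0.19506) = 1.37448 rad.
Distance = R·c = 6371 × 1.3745 ≈ 8757 km.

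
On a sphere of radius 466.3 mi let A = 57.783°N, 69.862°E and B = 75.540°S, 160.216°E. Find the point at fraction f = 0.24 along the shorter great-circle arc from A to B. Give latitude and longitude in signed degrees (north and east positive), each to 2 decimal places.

Central angle δ = 2.5323 rad. Interpolating on the sphere with fraction f = 0.24:
P = [sin((1−f)δ)·A + sin(fδ)·B] / sin δ = 1.6392·A + 0.9978·B in Cartesian coordinates,
giving P = (0.0664, 0.9048, 0.4206), i.e. latitude 24.87°, longitude 85.80°.

24.87°, 85.80°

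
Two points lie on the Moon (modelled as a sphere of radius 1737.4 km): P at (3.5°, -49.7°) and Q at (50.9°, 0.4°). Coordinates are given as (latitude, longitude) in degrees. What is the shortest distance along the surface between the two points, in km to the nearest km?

1916 km

In radians: φ₁ = 0.0611, φ₂ = 0.8884, Δλ = 50.100° = 0.8744 rad.
cos c = sin φ₁ sin φ₂ + cos φ₁ cos φ₂ cos Δλ = (0.0610)(0.7760) + (0.9981)(0.6307)(0.6414) = 0.45117,
so c = arccos(0.45117) = 1.10272 rad.
Distance = R·c = 1737.4 × 1.1027 ≈ 1916 km.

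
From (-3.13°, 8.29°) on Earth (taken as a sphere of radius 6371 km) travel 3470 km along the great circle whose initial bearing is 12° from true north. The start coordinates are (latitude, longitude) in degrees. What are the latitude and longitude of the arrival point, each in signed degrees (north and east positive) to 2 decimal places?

Angular distance δ = d/R = 3470/6371 = 0.54466 rad; initial bearing θ = 0.2094 rad.
sin φ₂ = sin φ₁ cos δ + cos φ₁ sin δ cos θ = (-0.0546)(0.8553) + (0.9985)(0.5181)(0.9781) = 0.4593, so φ₂ = 27.34°.
Δλ = atan2(sin θ sin δ cos φ₁, cos δ − sin φ₁ sin φ₂) = atan2(0.1076, 0.8804) = 6.966°.
λ₂ = 8.290° + 6.966° = 15.26°.

27.34°, 15.26°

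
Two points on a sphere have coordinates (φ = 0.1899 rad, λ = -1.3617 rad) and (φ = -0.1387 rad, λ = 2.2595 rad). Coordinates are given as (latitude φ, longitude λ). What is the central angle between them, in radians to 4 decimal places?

In radians: φ₁ = 0.1899, φ₂ = -0.1387, Δλ = -152.521° = -2.6620 rad.
cos c = sin φ₁ sin φ₂ + cos φ₁ cos φ₂ cos Δλ = (0.1888)(-0.1383) + (0.9820)(0.9904)(-0.8872) = -0.88896,
so c = arccos(-0.88896) = 2.66586 rad.
So the angular separation is 2.6659 rad.

2.6659 rad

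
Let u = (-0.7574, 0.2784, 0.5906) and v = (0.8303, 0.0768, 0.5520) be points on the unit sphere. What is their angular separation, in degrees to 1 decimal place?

u·v = -0.2815; |u| = 1.0000, |v| = 1.0000.
cos θ = (u·v)/(|u||v|) = -0.2815, so θ = 106.3°.

106.3°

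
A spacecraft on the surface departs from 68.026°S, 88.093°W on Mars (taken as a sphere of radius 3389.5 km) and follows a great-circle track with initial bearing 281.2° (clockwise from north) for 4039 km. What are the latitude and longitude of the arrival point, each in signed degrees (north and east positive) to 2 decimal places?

Angular distance δ = d/R = 4039/3389.5 = 1.19162 rad; initial bearing θ = 4.9079 rad.
sin φ₂ = sin φ₁ cos δ + cos φ₁ sin δ cos θ = (-0.9274)(0.3702) + (0.3742)(0.9290)(0.1942) = -0.2757, so φ₂ = -16.01°.
Δλ = atan2(sin θ sin δ cos φ₁, cos δ − sin φ₁ sin φ₂) = atan2(-0.3410, 0.1144) = -71.448°.
λ₂ = -88.093° − 71.448° = -159.54°.

-16.01°, -159.54°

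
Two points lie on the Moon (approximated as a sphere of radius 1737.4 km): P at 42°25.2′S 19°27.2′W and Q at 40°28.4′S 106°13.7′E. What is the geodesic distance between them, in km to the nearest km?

With latitudes φ₁ = -42.420°, φ₂ = -40.473° and longitude difference Δλ = 125.682°:
cos c = sin φ₁ sin φ₂ + cos φ₁ cos φ₂ cos Δλ = (-0.6746)(-0.6491) + (0.7382)(0.7607)(-0.5833) = 0.11030,
so c = arccos(0.11030) = 1.46027 rad.
Distance = R·c = 1737.4 × 1.4603 ≈ 2537 km.

2537 km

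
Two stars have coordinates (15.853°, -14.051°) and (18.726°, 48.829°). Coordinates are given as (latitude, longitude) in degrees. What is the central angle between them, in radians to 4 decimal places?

1.0437 rad

Let φ₁ = 0.2767 rad, φ₂ = 0.3268 rad, and Δλ = 1.0975 rad.
Haversine: a = sin²(Δφ/2) + cos φ₁ cos φ₂ sin²(Δλ/2) = 0.0006 + (0.9620)(0.9471)(0.2721) = 0.24850.
Central angle c = 2·arcsin(√a) = 1.04373 rad.
So the angular separation is 1.0437 rad.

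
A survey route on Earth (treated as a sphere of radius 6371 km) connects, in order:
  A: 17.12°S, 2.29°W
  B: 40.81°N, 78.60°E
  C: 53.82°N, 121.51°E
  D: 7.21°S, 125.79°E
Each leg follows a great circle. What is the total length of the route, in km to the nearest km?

20779 km

Leg A→B: central angle 1.6487 rad, distance 10504.1 km.
Leg B→C: central angle 0.5457 rad, distance 3476.5 km.
Leg C→D: central angle 1.0670 rad, distance 6798.1 km.
Total: 10504.1 + 3476.5 + 6798.1 ≈ 20779 km.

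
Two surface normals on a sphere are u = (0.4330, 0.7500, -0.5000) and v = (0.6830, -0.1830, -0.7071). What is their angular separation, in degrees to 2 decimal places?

59.20°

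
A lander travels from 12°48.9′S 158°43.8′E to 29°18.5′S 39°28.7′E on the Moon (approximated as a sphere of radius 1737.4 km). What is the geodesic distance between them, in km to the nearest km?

3271 km

With latitudes φ₁ = -12.815°, φ₂ = -29.308° and longitude difference Δλ = -119.252°:
cos c = sin φ₁ sin φ₂ + cos φ₁ cos φ₂ cos Δλ = (-0.2218)(-0.4895) + (0.9751)(0.8720)(-0.4886) = -0.30691,
so c = arccos(-0.30691) = 1.88274 rad.
Distance = R·c = 1737.4 × 1.8827 ≈ 3271 km.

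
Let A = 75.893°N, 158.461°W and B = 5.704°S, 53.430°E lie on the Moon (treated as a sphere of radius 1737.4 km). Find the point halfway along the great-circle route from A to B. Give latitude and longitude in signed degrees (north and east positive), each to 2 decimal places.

The central angle between A and B is δ = 1.8779 rad.
With f = 0.5, the slerp weights are sin((1−f)δ)/sin δ = 0.8466 and sin(fδ)/sin δ = 0.8466.
Weighted sum of the unit vectors: (0.8466)·(-0.2267,-0.0895,0.9698) + (0.8466)·(0.5929,0.7992,-0.0994) = (0.3100, 0.6008, 0.7369).
Converting back: φ = atan2(z, √(x²+y²)) = 47.47°, λ = atan2(y, x) = 62.71°.

47.47°, 62.71°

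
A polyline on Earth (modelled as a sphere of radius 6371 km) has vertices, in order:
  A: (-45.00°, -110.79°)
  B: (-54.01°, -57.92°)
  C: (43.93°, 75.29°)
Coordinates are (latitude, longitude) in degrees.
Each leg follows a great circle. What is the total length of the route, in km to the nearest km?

20343 km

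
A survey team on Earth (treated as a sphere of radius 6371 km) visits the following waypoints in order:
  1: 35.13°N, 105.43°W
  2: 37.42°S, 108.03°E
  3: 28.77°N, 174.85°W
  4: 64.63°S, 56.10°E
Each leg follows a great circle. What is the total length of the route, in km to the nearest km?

Leg 1→2: central angle 2.6716 rad, distance 17020.5 km.
Leg 2→3: central angle 1.7085 rad, distance 10884.9 km.
Leg 3→4: central angle 2.3070 rad, distance 14698.0 km.
Total: 17020.5 + 10884.9 + 14698.0 ≈ 42603 km.

42603 km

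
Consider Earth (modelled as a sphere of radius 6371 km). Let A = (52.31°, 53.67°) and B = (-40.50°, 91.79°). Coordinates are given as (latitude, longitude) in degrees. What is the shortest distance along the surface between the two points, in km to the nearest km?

In radians: φ₁ = 0.9130, φ₂ = -0.7069, Δλ = 38.120° = 0.6653 rad.
Haversine: a = sin²(Δφ/2) + cos φ₁ cos φ₂ sin²(Δλ/2) = 0.5245 + (0.6114)(0.7604)(0.1066) = 0.57409.
Central angle c = 2·arcsin(√a) = 1.71952 rad.
Distance = R·c = 6371 × 1.7195 ≈ 10955 km.

10955 km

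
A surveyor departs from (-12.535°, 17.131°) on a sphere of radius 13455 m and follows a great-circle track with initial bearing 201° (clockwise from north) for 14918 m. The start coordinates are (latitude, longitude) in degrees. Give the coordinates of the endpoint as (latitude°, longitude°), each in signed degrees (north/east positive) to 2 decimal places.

Angular distance δ = d/R = 14918/13455 = 1.10873 rad; initial bearing θ = 3.5081 rad.
sin φ₂ = sin φ₁ cos δ + cos φ₁ sin δ cos θ = (-0.2170)(0.4458) + (0.9762)(0.8951)(-0.9336) = -0.9125, so φ₂ = -65.86°.
Δλ = atan2(sin θ sin δ cos φ₁, cos δ − sin φ₁ sin φ₂) = atan2(-0.3131, 0.2477) = -51.650°.
λ₂ = 17.131° − 51.650° = -34.52°.

-65.86°, -34.52°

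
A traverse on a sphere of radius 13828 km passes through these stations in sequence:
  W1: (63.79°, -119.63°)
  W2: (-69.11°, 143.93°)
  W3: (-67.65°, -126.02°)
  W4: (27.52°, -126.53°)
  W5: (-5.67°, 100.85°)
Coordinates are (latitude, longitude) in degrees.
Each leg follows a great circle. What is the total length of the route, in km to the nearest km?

97574 km

Leg W1→W2: central angle 2.5980 rad, distance 35925.5 km.
Leg W2→W3: central angle 0.5277 rad, distance 7297.1 km.
Leg W3→W4: central angle 1.6610 rad, distance 22968.9 km.
Leg W4→W5: central angle 2.2695 rad, distance 31382.7 km.
Total: 35925.5 + 7297.1 + 22968.9 + 31382.7 ≈ 97574 km.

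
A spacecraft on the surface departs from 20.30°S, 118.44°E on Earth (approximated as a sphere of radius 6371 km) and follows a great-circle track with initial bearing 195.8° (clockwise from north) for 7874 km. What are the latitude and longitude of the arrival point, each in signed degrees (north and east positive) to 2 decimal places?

-75.09°, 26.87°

Angular distance δ = d/R = 7874/6371 = 1.23591 rad; initial bearing θ = 3.4174 rad.
sin φ₂ = sin φ₁ cos δ + cos φ₁ sin δ cos θ = (-0.3469)(0.3287) + (0.9379)(0.9444)(-0.9622) = -0.9663, so φ₂ = -75.09°.
Δλ = atan2(sin θ sin δ cos φ₁, cos δ − sin φ₁ sin φ₂) = atan2(-0.2412, -0.0066) = -91.568°.
λ₂ = 118.440° − 91.568° = 26.87°.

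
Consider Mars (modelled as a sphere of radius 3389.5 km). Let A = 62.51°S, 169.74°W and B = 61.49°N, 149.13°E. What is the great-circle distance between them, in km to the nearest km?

In radians: φ₁ = -1.0910, φ₂ = 1.0732, Δλ = -41.130° = -0.7179 rad.
Haversine: a = sin²(Δφ/2) + cos φ₁ cos φ₂ sin²(Δλ/2) = 0.7796 + (0.4616)(0.4773)(0.1234) = 0.80678.
Central angle c = 2·arcsin(√a) = 2.23136 rad.
Distance = R·c = 3389.5 × 2.2314 ≈ 7563 km.

7563 km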